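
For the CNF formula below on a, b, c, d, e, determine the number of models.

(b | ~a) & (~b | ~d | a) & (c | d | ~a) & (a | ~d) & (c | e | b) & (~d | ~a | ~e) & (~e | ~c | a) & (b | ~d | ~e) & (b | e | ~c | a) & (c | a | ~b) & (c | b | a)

There are 2^5 = 32 truth assignments over (a, b, c, d, e).
Split on e. With e = 1, the clauses containing e are satisfied and ~e drops from the rest; 1 of the 2^4 = 16 assignments to the other variables satisfy what remains.
With e = 0, by the same count on the reduced clause set, 4 assignments work.
Total: 1 + 4 = 5.

5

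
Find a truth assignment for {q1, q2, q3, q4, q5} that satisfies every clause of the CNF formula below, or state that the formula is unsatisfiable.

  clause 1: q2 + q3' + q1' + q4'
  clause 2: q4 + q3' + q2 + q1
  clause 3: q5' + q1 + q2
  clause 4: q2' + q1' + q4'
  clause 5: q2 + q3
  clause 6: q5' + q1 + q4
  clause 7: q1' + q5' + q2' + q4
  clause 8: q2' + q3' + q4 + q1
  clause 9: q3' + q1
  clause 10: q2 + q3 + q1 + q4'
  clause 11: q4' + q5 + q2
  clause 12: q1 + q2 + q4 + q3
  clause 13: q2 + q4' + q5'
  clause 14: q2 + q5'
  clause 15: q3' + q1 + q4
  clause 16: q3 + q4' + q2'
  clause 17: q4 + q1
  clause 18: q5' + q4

Case q2 = 1:
Case q1 = 1:
(q4') alone gives q4 = 0.
(q5') alone gives q5 = 0.
No clause remains; q3 is free.

q1: 1; q2: 1; q3: 1; q4: 0; q5: 0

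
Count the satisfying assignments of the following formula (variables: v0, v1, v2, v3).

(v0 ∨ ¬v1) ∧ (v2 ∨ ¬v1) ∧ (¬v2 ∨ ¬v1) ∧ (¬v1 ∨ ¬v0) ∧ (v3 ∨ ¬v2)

There are 2^4 = 16 truth assignments over (v0, v1, v2, v3).
Check each against the 5 clauses (columns in the order v0, v1, v2, v3):
  F F F F  ✓ satisfies all
  F F F T  ✓ satisfies all
  F F T F  ✗ fails (v3 ∨ ¬v2)
  F F T T  ✓ satisfies all
  F T F F  ✗ fails (v0 ∨ ¬v1)
  F T F T  ✗ fails (v0 ∨ ¬v1)
  F T T F  ✗ fails (v0 ∨ ¬v1)
  F T T T  ✗ fails (v0 ∨ ¬v1)
  T F F F  ✓ satisfies all
  T F F T  ✓ satisfies all
  T F T F  ✗ fails (v3 ∨ ¬v2)
  T F T T  ✓ satisfies all
  T T F F  ✗ fails (v2 ∨ ¬v1)
  T T F T  ✗ fails (v2 ∨ ¬v1)
  T T T F  ✗ fails (¬v2 ∨ ¬v1)
  T T T T  ✗ fails (¬v2 ∨ ¬v1)
6 of the 16 rows are models.

6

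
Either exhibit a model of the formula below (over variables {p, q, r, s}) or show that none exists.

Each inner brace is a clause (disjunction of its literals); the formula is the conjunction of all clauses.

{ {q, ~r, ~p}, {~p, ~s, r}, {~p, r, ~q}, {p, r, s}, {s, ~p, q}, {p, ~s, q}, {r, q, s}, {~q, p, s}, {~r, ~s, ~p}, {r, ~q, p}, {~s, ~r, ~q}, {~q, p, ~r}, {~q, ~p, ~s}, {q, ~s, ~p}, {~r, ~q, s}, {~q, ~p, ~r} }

Suppose q = 0.
Suppose r = 1.
From the singleton clause (~p), p = 0.
From the singleton clause (~s), s = 0.
Every clause now holds.

p: 0; q: 0; r: 1; s: 0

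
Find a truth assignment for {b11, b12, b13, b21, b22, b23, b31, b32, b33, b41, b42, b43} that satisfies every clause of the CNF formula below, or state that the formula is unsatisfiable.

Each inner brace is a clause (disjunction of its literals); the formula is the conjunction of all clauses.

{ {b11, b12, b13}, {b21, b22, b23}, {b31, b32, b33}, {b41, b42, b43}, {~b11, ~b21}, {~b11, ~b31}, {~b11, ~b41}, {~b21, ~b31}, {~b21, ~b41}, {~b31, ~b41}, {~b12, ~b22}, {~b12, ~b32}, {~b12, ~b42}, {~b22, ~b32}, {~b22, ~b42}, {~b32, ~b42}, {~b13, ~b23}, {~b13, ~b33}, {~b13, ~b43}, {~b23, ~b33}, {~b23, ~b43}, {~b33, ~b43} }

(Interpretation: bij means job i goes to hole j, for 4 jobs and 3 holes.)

Suppose b11 = 0.
Suppose b12 = 1.
The clause (~b22) is unit, so b22 = 0.
The clause (~b32) is unit, so b32 = 0.
The clause (~b42) is unit, so b42 = 0.
Suppose b21 = 1.
The clause (~b31) is unit, so b31 = 0.
The clause (b33) is unit, so b33 = 1.
The clause (~b41) is unit, so b41 = 0.
The clause (b43) is unit, so b43 = 1.
Now (~b43) is unsatisfied and unit — conflict.
Backtrack on b21: now try b21 = 0.
The clause (b23) is unit, so b23 = 1.
The clause (~b13) is unit, so b13 = 0.
The clause (~b33) is unit, so b33 = 0.
The clause (b31) is unit, so b31 = 1.
The clause (~b41) is unit, so b41 = 0.
The clause (b43) is unit, so b43 = 1.
Now (~b43) is unsatisfied and unit — conflict.
Neither b21 = 1 nor b21 = 0 works.
Backtrack on b12: now try b12 = 0.
The clause (b13) is unit, so b13 = 1.
The clause (~b23) is unit, so b23 = 0.
The clause (~b33) is unit, so b33 = 0.
The clause (~b43) is unit, so b43 = 0.
Suppose b21 = 1.
The clause (~b31) is unit, so b31 = 0.
The clause (b32) is unit, so b32 = 1.
The clause (~b41) is unit, so b41 = 0.
The clause (b42) is unit, so b42 = 1.
Now (~b42) is unsatisfied and unit — conflict.
Backtrack on b21: now try b21 = 0.
The clause (b22) is unit, so b22 = 1.
The clause (~b32) is unit, so b32 = 0.
The clause (b31) is unit, so b31 = 1.
The clause (~b41) is unit, so b41 = 0.
The clause (b42) is unit, so b42 = 1.
Now (~b42) is unsatisfied and unit — conflict.
Neither b21 = 1 nor b21 = 0 works.
Neither b12 = 1 nor b12 = 0 works.
Backtrack on b11: now try b11 = 1.
The clause (~b21) is unit, so b21 = 0.
The clause (~b31) is unit, so b31 = 0.
The clause (~b41) is unit, so b41 = 0.
Suppose b22 = 1.
The clause (~b12) is unit, so b12 = 0.
The clause (~b32) is unit, so b32 = 0.
The clause (b33) is unit, so b33 = 1.
The clause (~b42) is unit, so b42 = 0.
The clause (b43) is unit, so b43 = 1.
Now (~b43) is unsatisfied and unit — conflict.
Backtrack on b22: now try b22 = 0.
The clause (b23) is unit, so b23 = 1.
The clause (~b13) is unit, so b13 = 0.
The clause (~b33) is unit, so b33 = 0.
The clause (b32) is unit, so b32 = 1.
The clause (~b12) is unit, so b12 = 0.
The clause (~b42) is unit, so b42 = 0.
The clause (b43) is unit, so b43 = 1.
Now (~b43) is unsatisfied and unit — conflict.
Neither b22 = 1 nor b22 = 0 works.
Neither b11 = 1 nor b11 = 0 works.

UNSATISFIABLE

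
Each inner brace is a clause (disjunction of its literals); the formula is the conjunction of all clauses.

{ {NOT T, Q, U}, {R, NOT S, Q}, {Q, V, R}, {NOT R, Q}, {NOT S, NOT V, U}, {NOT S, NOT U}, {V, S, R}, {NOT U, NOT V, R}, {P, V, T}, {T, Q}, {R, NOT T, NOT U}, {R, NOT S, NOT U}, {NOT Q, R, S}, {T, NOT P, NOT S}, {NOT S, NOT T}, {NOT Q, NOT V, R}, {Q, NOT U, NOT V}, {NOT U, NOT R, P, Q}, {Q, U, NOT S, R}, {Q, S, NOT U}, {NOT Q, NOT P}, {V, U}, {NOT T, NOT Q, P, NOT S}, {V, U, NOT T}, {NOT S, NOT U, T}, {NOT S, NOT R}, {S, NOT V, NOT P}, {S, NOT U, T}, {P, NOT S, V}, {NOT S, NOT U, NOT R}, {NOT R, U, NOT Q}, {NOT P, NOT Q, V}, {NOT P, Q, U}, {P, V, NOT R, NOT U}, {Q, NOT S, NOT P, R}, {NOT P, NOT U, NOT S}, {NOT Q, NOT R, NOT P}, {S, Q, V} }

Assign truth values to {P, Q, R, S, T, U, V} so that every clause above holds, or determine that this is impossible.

Branch on R: set R = true.
The clause (Q) is unit, so Q = true.
The clause (NOT P) is unit, so P = false.
The clause (NOT S) is unit, so S = false.
The clause (U) is unit, so U = true.
The clause (T) is unit, so T = true.
The clause (V) is unit, so V = true.
All clauses are satisfied.

P=false; Q=true; R=true; S=false; T=true; U=true; V=true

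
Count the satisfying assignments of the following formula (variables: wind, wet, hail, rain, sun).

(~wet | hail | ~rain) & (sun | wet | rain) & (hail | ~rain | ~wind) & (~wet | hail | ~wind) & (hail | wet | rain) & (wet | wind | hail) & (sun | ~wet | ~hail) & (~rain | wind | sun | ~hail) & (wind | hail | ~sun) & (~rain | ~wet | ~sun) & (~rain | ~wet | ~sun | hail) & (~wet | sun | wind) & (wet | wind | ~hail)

5

There are 2^5 = 32 truth assignments over (wind, wet, hail, rain, sun).
Split on hail. With hail = 1, the clauses containing hail are satisfied and ~hail drops from the rest; 5 of the 2^4 = 16 assignments to the other variables satisfy what remains.
With hail = 0, by the same count on the reduced clause set, 0 assignments work.
Total: 5 + 0 = 5.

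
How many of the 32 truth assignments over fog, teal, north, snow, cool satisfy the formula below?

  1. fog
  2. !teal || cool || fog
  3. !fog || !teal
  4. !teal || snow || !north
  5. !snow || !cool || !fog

There are 2^5 = 32 truth assignments over (fog, teal, north, snow, cool).
Split on snow. With snow = true, the clauses containing snow are satisfied and !snow drops from the rest; 2 of the 2^4 = 16 assignments to the other variables satisfy what remains.
With snow = false, by the same count on the reduced clause set, 4 assignments work.
(One model: fog=T, teal=F, north=F, snow=F, cool=F.)
Total: 2 + 4 = 6.

6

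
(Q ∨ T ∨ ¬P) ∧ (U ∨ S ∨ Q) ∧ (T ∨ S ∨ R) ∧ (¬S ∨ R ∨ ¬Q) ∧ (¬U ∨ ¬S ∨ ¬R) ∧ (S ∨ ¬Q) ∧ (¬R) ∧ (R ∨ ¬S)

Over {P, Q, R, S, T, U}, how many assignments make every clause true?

2

There are 2^6 = 64 truth assignments over (P, Q, R, S, T, U).
Split on Q. With Q = True, the clauses containing Q are satisfied and ¬Q drops from the rest; 0 of the 2^5 = 32 assignments to the other variables satisfy what remains.
With Q = False, by the same count on the reduced clause set, 2 assignments work.
(One model: P=F, Q=F, R=F, S=F, T=T, U=T.)
Total: 0 + 2 = 2.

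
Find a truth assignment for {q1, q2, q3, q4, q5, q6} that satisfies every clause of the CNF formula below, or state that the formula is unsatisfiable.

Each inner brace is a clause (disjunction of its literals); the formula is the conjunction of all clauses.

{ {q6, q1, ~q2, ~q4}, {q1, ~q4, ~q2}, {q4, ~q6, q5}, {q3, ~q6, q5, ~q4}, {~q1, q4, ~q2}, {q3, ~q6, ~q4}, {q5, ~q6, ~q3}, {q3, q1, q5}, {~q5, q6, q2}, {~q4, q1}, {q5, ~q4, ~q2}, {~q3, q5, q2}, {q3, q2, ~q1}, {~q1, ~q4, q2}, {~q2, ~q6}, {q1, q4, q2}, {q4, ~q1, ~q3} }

Try q4 = 0.
Try q6 = 0.
Try q1 = 0.
From the singleton clause (q2), q2 = 1.
Try q3 = 0.
From the singleton clause (q5), q5 = 1.
This assignment satisfies each clause.

q1=0; q2=1; q3=0; q4=0; q5=1; q6=0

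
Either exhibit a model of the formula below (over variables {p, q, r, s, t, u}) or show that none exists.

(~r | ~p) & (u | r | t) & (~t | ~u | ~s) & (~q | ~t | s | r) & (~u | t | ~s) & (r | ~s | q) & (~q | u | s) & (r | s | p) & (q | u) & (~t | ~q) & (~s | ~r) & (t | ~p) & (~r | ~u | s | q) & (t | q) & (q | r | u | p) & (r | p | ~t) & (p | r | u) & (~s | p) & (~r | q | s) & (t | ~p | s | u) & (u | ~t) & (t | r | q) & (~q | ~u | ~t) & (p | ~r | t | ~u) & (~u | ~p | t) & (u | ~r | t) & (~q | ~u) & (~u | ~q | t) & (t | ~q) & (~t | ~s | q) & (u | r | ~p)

Try r = 0.
Try u = 1.
From the singleton clause (~q), q = 0.
From the singleton clause (~s), s = 0.
From the singleton clause (p), p = 1.
From the singleton clause (t), t = 1.
This assignment satisfies each clause.

p: 1; q: 0; r: 0; s: 0; t: 1; u: 1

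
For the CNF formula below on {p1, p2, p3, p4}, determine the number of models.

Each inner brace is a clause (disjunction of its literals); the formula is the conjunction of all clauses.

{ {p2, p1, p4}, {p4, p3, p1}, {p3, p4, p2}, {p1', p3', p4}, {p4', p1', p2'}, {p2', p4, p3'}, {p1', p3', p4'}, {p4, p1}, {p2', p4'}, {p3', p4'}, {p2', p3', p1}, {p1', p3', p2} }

There are 2^4 = 16 truth assignments over (p1, p2, p3, p4).
Split on p2. With p2 = 1, the clauses containing p2 are satisfied and p2' drops from the rest; 1 of the 2^3 = 8 assignments to the other variables satisfy what remains.
With p2 = 0, by the same count on the reduced clause set, 2 assignments work.
(One model: p1=F, p2=F, p3=F, p4=T.)
Total: 1 + 2 = 3.

3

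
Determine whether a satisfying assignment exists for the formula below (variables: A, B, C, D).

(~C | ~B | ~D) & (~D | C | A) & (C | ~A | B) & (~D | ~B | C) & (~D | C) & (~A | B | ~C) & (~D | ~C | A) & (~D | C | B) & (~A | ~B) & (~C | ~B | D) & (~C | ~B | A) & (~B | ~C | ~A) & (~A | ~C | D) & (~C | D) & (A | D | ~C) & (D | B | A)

Yes

Try D = 0.
Unit clause (~C) forces C = 0.
Try A = 0.
Unit clause (B) forces B = 1.
This assignment satisfies each clause.
A satisfying assignment: A: 0, B: 1, C: 0, D: 0.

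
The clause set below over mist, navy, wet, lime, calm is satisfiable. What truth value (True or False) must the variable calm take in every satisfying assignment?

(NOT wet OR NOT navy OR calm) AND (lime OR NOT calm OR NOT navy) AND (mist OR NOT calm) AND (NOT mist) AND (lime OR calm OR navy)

False

Suppose calm = true.
(mist) alone gives mist = true.
But (NOT mist) is also a unit clause — contradiction.
So every satisfying assignment has calm = False.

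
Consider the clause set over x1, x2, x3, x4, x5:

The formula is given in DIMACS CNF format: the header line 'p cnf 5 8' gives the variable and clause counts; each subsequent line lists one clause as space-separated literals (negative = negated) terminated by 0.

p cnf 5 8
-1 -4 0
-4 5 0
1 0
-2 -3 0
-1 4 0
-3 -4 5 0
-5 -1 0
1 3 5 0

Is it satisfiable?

The clause (x1) is unit, so x1 = True.
The clause (¬x4) is unit, so x4 = False.
Now (x4) is unsatisfied and unit — conflict.
No assignment satisfies every clause.

No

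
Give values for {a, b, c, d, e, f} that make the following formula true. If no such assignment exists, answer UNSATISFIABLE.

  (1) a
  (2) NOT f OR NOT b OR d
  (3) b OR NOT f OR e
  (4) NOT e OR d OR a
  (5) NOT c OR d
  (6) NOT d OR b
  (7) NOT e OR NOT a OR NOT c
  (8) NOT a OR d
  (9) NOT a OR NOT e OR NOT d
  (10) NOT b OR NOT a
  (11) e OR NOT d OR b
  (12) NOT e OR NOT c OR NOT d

Unit clause (a) forces a = true.
Unit clause (d) forces d = true.
Unit clause (b) forces b = true.
Now (NOT b) is unsatisfied and unit — conflict.

UNSATISFIABLE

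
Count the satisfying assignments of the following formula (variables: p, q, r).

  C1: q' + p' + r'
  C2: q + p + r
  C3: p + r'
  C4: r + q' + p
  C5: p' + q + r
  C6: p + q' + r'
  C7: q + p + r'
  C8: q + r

2

There are 2^3 = 8 truth assignments over (p, q, r).
Check each against the 8 clauses (columns in the order p, q, r):
  F F F  ✗ fails (q + p + r)
  F F T  ✗ fails (p + r')
  F T F  ✗ fails (r + q' + p)
  F T T  ✗ fails (p + r')
  T F F  ✗ fails (p' + q + r)
  T F T  ✓ satisfies all
  T T F  ✓ satisfies all
  T T T  ✗ fails (q' + p' + r')
2 of the 8 rows are models.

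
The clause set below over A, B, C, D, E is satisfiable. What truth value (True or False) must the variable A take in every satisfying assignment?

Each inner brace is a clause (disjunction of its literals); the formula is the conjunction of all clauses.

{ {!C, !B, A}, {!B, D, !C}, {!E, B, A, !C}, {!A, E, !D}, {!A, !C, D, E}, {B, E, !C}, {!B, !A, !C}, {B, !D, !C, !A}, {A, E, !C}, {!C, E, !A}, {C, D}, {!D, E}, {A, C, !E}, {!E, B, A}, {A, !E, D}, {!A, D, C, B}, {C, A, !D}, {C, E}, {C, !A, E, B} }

Suppose A = false.
Case C = false:
Unit clause (D) forces D = true.
Now (!D) is unsatisfied and unit — conflict.
That branch fails; take C = true instead.
Unit clause (!B) forces B = false.
Unit clause (!E) forces E = false.
Now (E) is unsatisfied and unit — conflict.
Neither C = true nor C = false works.
So every satisfying assignment has A = True.

True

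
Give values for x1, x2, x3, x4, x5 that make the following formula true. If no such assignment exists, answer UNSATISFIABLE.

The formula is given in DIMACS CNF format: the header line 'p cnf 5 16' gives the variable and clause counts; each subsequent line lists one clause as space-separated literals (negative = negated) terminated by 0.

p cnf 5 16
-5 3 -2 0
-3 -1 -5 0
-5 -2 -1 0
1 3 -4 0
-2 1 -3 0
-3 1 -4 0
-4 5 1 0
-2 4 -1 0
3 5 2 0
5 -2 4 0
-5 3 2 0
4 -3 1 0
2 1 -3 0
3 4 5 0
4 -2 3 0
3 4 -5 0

x1=True, x2=True, x3=False, x4=True, x5=False

Case x5 = False:
Case x4 = True:
The clause (x1) is unit, so x1 = True.
Case x3 = False:
The clause (x2) is unit, so x2 = True.
All clauses are satisfied.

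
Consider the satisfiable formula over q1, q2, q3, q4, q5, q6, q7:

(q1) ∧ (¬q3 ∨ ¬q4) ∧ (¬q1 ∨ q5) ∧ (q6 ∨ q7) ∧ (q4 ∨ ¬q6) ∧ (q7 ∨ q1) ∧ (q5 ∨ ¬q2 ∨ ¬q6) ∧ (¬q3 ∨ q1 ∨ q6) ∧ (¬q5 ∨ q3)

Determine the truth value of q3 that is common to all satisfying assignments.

True

Suppose q3 = False.
(q1) alone gives q1 = True.
(q5) alone gives q5 = True.
Now (¬q5) is unsatisfied and unit — conflict.
So every satisfying assignment has q3 = True.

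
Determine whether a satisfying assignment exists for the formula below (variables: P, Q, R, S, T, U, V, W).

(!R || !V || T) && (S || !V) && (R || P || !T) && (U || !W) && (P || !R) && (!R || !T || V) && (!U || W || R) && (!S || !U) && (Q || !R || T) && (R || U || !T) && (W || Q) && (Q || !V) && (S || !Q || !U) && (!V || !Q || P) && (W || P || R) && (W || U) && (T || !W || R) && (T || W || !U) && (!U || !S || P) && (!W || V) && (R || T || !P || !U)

No, unsatisfiable

Suppose S = true.
Unit clause (!U) forces U = false.
Unit clause (!W) forces W = false.
But (W) is also a unit clause — contradiction.
Backtrack on S: now try S = false.
Unit clause (!V) forces V = false.
Unit clause (!W) forces W = false.
Unit clause (Q) forces Q = true.
Unit clause (!U) forces U = false.
But (U) is also a unit clause — contradiction.
Neither S = true nor S = false works.
No assignment satisfies every clause.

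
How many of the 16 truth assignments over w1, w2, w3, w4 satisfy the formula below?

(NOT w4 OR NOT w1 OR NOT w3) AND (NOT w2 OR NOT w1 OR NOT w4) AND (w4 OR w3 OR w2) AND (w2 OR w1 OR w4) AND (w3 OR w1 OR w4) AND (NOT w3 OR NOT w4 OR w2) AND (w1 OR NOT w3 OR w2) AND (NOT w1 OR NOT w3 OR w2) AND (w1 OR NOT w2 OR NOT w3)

5

There are 2^4 = 16 truth assignments over (w1, w2, w3, w4).
Check each against the 9 clauses (columns in the order w1, w2, w3, w4):
  F F F F  ✗ fails (w4 OR w3 OR w2)
  F F F T  ✓ satisfies all
  F F T F  ✗ fails (w2 OR w1 OR w4)
  F F T T  ✗ fails (NOT w3 OR NOT w4 OR w2)
  F T F F  ✗ fails (w3 OR w1 OR w4)
  F T F T  ✓ satisfies all
  F T T F  ✗ fails (w1 OR NOT w2 OR NOT w3)
  F T T T  ✗ fails (w1 OR NOT w2 OR NOT w3)
  T F F F  ✗ fails (w4 OR w3 OR w2)
  T F F T  ✓ satisfies all
  T F T F  ✗ fails (NOT w1 OR NOT w3 OR w2)
  T F T T  ✗ fails (NOT w4 OR NOT w1 OR NOT w3)
  T T F F  ✓ satisfies all
  T T F T  ✗ fails (NOT w2 OR NOT w1 OR NOT w4)
  T T T F  ✓ satisfies all
  T T T T  ✗ fails (NOT w4 OR NOT w1 OR NOT w3)
5 of the 16 rows are models.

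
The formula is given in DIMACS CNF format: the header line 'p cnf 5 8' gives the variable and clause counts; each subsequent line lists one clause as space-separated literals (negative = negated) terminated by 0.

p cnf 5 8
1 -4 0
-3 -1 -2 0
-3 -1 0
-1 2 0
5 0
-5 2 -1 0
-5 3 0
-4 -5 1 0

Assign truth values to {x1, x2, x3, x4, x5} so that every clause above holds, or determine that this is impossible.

x1: False; x2: False; x3: True; x4: False; x5: True

From the singleton clause (x5), x5 = True.
From the singleton clause (x3), x3 = True.
From the singleton clause (¬x1), x1 = False.
From the singleton clause (¬x4), x4 = False.
No clause remains; x2 is free.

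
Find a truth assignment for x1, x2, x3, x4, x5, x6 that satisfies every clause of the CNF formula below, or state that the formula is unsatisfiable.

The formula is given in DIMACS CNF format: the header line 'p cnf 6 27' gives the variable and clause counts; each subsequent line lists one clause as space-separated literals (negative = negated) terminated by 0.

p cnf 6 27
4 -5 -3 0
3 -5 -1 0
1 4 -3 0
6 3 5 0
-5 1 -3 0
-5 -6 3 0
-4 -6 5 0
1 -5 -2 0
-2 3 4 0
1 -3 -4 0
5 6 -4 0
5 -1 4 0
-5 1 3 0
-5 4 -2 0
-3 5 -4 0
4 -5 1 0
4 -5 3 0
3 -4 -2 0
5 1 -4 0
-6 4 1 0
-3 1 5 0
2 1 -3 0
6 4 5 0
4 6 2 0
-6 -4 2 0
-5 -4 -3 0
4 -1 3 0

Suppose x4 = True.
Suppose x6 = False.
Unit clause (x5) forces x5 = True.
Unit clause (¬x3) forces x3 = False.
Unit clause (¬x1) forces x1 = False.
Now (x1) is unsatisfied and unit — conflict.
That branch fails; take x6 = True instead.
Unit clause (x5) forces x5 = True.
Unit clause (x3) forces x3 = True.
Now (¬x3) is unsatisfied and unit — conflict.
Neither x6 = True nor x6 = False works.
That branch fails; take x4 = False instead.
Suppose x5 = False.
Unit clause (¬x1) forces x1 = False.
Unit clause (¬x3) forces x3 = False.
Unit clause (x6) forces x6 = True.
Now (¬x6) is unsatisfied and unit — conflict.
That branch fails; take x5 = True instead.
Unit clause (¬x3) forces x3 = False.
Now (x3) is unsatisfied and unit — conflict.
Neither x5 = True nor x5 = False works.
Neither x4 = True nor x4 = False works.

UNSATISFIABLE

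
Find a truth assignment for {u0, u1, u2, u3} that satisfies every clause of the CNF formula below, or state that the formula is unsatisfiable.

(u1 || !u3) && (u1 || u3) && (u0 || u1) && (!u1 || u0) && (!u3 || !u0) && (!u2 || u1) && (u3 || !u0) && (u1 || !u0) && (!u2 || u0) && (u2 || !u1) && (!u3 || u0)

Branch on u1: set u1 = true.
The clause (u0) is unit, so u0 = true.
The clause (!u3) is unit, so u3 = false.
Now (u3) is unsatisfied and unit — conflict.
Undo u1 and try u1 = false.
The clause (!u3) is unit, so u3 = false.
Now (u3) is unsatisfied and unit — conflict.
Both values of u1 lead to a conflict.

UNSATISFIABLE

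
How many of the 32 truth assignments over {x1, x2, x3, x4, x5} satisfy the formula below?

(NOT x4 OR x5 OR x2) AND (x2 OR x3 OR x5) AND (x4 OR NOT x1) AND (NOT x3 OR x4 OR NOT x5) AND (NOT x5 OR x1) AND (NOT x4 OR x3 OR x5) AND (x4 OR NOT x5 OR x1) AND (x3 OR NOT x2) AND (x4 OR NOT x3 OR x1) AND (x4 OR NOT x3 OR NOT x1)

There are 2^5 = 32 truth assignments over (x1, x2, x3, x4, x5).
Split on x3. With x3 = true, the clauses containing x3 are satisfied and NOT x3 drops from the rest; 4 of the 2^4 = 16 assignments to the other variables satisfy what remains.
With x3 = false, by the same count on the reduced clause set, 1 assignment works.
(One model: x1=F, x2=T, x3=T, x4=T, x5=F.)
Total: 4 + 1 = 5.

5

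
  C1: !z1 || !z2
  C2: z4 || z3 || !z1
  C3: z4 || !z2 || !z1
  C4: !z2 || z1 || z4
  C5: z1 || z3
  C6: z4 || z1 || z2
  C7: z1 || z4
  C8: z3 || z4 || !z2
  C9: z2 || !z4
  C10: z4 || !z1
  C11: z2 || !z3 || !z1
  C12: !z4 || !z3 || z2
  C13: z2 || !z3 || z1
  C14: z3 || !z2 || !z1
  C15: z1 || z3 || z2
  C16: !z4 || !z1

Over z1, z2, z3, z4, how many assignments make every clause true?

There are 2^4 = 16 truth assignments over (z1, z2, z3, z4).
Check each against the 16 clauses (columns in the order z1, z2, z3, z4):
  F F F F  ✗ fails (z1 || z3)
  F F F T  ✗ fails (z1 || z3)
  F F T F  ✗ fails (z4 || z1 || z2)
  F F T T  ✗ fails (z2 || !z4)
  F T F F  ✗ fails (!z2 || z1 || z4)
  F T F T  ✗ fails (z1 || z3)
  F T T F  ✗ fails (!z2 || z1 || z4)
  F T T T  ✓ satisfies all
  T F F F  ✗ fails (z4 || z3 || !z1)
  T F F T  ✗ fails (z2 || !z4)
  T F T F  ✗ fails (z4 || !z1)
  T F T T  ✗ fails (z2 || !z4)
  T T F F  ✗ fails (!z1 || !z2)
  T T F T  ✗ fails (!z1 || !z2)
  T T T F  ✗ fails (!z1 || !z2)
  T T T T  ✗ fails (!z1 || !z2)
1 of the 16 rows is a model.

1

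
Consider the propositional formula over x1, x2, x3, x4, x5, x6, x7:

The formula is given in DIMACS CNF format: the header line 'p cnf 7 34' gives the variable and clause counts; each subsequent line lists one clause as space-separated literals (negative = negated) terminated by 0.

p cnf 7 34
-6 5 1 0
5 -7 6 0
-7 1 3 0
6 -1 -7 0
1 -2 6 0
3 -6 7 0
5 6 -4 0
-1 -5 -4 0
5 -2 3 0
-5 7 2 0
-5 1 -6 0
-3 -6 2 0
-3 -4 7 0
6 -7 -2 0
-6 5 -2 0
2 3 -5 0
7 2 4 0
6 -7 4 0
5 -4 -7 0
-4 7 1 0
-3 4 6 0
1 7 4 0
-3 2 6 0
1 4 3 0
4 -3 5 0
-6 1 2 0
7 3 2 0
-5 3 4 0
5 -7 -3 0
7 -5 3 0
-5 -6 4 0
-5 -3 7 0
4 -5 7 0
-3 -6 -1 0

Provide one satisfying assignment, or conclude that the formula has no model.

Try x6 = True.
Try x5 = False.
Unit clause (x1) forces x1 = True.
Unit clause (¬x2) forces x2 = False.
Unit clause (¬x3) forces x3 = False.
Unit clause (x7) forces x7 = True.
Unit clause (¬x4) forces x4 = False.
Every clause now holds.

x1=True,  x2=False,  x3=False,  x4=False,  x5=False,  x6=True,  x7=True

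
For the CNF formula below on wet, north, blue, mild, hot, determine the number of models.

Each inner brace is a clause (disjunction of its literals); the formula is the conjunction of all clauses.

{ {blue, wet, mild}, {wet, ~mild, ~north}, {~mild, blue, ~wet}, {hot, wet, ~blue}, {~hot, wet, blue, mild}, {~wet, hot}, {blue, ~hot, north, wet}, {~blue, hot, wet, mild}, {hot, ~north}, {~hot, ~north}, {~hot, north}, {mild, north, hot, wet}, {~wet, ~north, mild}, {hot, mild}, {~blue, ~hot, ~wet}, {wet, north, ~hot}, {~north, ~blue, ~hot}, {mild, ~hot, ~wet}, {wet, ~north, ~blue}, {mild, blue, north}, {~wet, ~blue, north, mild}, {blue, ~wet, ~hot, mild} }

1

There are 2^5 = 32 truth assignments over (wet, north, blue, mild, hot).
Split on blue. With blue = 1, the clauses containing blue are satisfied and ~blue drops from the rest; 0 of the 2^4 = 16 assignments to the other variables satisfy what remains.
With blue = 0, by the same count on the reduced clause set, 1 assignment works.
Total: 0 + 1 = 1.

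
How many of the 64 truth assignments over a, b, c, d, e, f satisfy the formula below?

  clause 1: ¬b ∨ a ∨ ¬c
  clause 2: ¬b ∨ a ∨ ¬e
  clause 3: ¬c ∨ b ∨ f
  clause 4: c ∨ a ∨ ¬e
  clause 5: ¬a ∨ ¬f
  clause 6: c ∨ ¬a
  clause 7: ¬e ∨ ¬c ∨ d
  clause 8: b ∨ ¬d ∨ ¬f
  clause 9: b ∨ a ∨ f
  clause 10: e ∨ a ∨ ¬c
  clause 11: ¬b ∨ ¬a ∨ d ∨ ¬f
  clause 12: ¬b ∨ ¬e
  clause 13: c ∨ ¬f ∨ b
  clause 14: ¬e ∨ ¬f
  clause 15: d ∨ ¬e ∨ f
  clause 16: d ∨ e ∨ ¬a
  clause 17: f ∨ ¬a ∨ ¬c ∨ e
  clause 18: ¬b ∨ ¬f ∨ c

2

There are 2^6 = 64 truth assignments over (a, b, c, d, e, f).
Split on d. With d = True, the clauses containing d are satisfied and ¬d drops from the rest; 1 of the 2^5 = 32 assignments to the other variables satisfy what remains.
With d = False, by the same count on the reduced clause set, 1 assignment works.
Total: 1 + 1 = 2.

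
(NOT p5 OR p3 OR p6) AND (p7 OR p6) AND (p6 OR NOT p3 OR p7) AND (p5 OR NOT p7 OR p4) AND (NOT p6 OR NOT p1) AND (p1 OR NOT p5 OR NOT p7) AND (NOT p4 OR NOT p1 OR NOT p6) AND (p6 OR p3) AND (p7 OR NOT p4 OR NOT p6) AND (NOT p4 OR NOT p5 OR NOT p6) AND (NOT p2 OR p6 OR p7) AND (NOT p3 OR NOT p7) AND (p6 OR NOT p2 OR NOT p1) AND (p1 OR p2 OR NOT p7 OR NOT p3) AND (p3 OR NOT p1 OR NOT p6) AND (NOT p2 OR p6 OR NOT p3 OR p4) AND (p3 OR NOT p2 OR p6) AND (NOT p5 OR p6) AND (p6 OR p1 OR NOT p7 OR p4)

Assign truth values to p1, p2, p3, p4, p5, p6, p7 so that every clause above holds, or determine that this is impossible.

p1 ↦ false,  p2 ↦ true,  p3 ↦ false,  p4 ↦ false,  p5 ↦ true,  p6 ↦ true,  p7 ↦ false

Case p7 = false:
The clause (p6) is unit, so p6 = true.
The clause (NOT p1) is unit, so p1 = false.
The clause (NOT p4) is unit, so p4 = false.
Every clause is now satisfied; p2, p3, p5 are unconstrained.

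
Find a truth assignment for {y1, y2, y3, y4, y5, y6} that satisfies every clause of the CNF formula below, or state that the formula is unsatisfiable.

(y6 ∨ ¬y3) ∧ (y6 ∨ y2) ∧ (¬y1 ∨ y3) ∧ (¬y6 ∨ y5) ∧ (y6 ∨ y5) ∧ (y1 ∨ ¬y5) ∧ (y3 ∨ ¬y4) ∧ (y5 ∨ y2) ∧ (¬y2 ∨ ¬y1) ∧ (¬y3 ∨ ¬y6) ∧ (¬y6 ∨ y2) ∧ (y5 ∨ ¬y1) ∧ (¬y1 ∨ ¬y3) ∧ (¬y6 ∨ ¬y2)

Branch on y6: set y6 = True.
Unit clause (y5) forces y5 = True.
Unit clause (y1) forces y1 = True.
Unit clause (y3) forces y3 = True.
Now (¬y3) is unsatisfied and unit — conflict.
Backtrack on y6: now try y6 = False.
Unit clause (¬y3) forces y3 = False.
Unit clause (y2) forces y2 = True.
Unit clause (¬y1) forces y1 = False.
Unit clause (y5) forces y5 = True.
Now (¬y5) is unsatisfied and unit — conflict.
Either choice for y6 ends in contradiction.

UNSATISFIABLE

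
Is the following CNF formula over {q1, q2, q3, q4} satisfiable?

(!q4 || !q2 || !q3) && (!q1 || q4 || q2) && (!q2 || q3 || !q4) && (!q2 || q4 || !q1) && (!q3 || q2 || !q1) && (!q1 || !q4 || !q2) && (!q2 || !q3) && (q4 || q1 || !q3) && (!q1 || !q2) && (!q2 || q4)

Satisfiable

Branch on q2: set q2 = false.
Branch on q1: set q1 = true.
From the singleton clause (q4), q4 = true.
From the singleton clause (!q3), q3 = false.
Every clause now holds.
A satisfying assignment: q1=true,  q2=false,  q3=false,  q4=true.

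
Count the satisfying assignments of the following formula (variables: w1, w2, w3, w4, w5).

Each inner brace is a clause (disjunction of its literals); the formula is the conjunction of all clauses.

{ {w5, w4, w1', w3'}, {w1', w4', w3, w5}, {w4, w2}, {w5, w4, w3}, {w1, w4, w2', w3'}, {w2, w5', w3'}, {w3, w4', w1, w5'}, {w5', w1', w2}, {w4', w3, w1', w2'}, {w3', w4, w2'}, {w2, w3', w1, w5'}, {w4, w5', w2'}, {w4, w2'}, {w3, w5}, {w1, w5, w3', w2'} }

There are 2^5 = 32 truth assignments over (w1, w2, w3, w4, w5).
Split on w5. With w5 = 1, the clauses containing w5 are satisfied and w5' drops from the rest; 2 of the 2^4 = 16 assignments to the other variables satisfy what remains.
With w5 = 0, by the same count on the reduced clause set, 3 assignments work.
(One model: w1=F, w2=F, w3=T, w4=T, w5=F.)
Total: 2 + 3 = 5.

5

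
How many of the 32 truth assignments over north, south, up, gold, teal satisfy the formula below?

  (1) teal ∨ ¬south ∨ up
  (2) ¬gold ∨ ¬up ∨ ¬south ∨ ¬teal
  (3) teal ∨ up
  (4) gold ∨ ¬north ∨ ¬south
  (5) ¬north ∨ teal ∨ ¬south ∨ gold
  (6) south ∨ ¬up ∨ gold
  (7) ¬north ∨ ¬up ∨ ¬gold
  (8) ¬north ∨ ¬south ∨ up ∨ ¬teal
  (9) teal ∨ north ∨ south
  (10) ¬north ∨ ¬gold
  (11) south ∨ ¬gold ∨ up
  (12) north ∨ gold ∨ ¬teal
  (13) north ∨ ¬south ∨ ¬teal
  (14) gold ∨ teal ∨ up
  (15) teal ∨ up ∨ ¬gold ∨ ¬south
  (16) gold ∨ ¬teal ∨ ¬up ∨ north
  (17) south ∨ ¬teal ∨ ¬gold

3

There are 2^5 = 32 truth assignments over (north, south, up, gold, teal).
Split on teal. With teal = True, the clauses containing teal are satisfied and ¬teal drops from the rest; 1 of the 2^4 = 16 assignments to the other variables satisfy what remains.
With teal = False, by the same count on the reduced clause set, 2 assignments work.
(One model: north=F, south=T, up=T, gold=F, teal=F.)
Total: 1 + 2 = 3.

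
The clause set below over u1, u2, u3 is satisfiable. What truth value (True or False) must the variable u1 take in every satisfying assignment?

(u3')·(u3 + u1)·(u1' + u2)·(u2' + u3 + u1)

Suppose u1 = 0.
From the singleton clause (u3'), u3 = 0.
That conflicts with the unit clause (u3).
So every satisfying assignment has u1 = True.

True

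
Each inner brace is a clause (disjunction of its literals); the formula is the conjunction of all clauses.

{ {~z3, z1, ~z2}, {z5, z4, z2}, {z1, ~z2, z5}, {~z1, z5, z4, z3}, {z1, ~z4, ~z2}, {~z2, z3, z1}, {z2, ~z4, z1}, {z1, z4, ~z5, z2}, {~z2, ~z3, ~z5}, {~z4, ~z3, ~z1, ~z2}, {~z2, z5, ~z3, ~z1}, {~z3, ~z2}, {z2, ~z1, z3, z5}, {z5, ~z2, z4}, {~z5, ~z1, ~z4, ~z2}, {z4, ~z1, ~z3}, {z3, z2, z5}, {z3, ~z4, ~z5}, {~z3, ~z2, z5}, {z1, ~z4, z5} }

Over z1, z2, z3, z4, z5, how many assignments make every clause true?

There are 2^5 = 32 truth assignments over (z1, z2, z3, z4, z5).
Split on z1. With z1 = 1, the clauses containing z1 are satisfied and ~z1 drops from the rest; 5 of the 2^4 = 16 assignments to the other variables satisfy what remains.
With z1 = 0, by the same count on the reduced clause set, 0 assignments work.
Total: 5 + 0 = 5.

5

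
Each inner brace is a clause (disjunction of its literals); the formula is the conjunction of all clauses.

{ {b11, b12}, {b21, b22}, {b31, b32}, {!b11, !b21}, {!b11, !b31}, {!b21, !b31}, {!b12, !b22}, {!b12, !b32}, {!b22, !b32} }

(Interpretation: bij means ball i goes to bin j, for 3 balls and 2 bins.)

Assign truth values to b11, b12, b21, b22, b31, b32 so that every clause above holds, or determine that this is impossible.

Case b11 = true:
(!b21) alone gives b21 = false.
(b22) alone gives b22 = true.
(!b31) alone gives b31 = false.
(b32) alone gives b32 = true.
That conflicts with the unit clause (!b32).
Undo b11 and try b11 = false.
(b12) alone gives b12 = true.
(!b22) alone gives b22 = false.
(b21) alone gives b21 = true.
(!b31) alone gives b31 = false.
(b32) alone gives b32 = true.
That conflicts with the unit clause (!b32).
Neither b11 = true nor b11 = false works.

UNSATISFIABLE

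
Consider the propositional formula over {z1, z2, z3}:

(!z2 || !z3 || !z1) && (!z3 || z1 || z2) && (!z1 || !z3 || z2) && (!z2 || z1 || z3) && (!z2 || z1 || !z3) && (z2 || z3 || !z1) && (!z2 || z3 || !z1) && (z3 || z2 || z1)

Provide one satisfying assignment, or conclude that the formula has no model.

Try z2 = false.
Try z3 = false.
From the singleton clause (!z1), z1 = false.
But (z1) is also a unit clause — contradiction.
So z3 must be the other value — set z3 = true.
From the singleton clause (z1), z1 = true.
But (!z1) is also a unit clause — contradiction.
Both values of z3 lead to a conflict.
So z2 must be the other value — set z2 = true.
Try z3 = false.
From the singleton clause (z1), z1 = true.
But (!z1) is also a unit clause — contradiction.
So z3 must be the other value — set z3 = true.
From the singleton clause (!z1), z1 = false.
But (z1) is also a unit clause — contradiction.
Both values of z3 lead to a conflict.
Both values of z2 lead to a conflict.

UNSATISFIABLE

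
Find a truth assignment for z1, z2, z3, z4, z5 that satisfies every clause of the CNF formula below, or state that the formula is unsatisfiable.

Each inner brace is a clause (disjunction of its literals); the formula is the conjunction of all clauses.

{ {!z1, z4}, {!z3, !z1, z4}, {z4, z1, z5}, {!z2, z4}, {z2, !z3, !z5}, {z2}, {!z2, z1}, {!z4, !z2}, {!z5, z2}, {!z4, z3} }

The clause (z2) is unit, so z2 = true.
The clause (z4) is unit, so z4 = true.
But (!z4) is also a unit clause — contradiction.

UNSATISFIABLE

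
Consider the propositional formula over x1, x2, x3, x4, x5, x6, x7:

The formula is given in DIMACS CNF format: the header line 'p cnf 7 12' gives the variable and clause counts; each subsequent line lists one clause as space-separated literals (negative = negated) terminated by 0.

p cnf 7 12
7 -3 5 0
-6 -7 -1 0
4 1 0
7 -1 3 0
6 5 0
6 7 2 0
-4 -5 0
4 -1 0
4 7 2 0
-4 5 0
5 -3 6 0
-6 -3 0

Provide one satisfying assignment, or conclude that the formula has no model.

Branch on x4: set x4 = True.
From the singleton clause (¬x5), x5 = False.
But (x5) is also a unit clause — contradiction.
Backtrack on x4: now try x4 = False.
From the singleton clause (x1), x1 = True.
But (¬x1) is also a unit clause — contradiction.
Neither x4 = True nor x4 = False works.

UNSATISFIABLE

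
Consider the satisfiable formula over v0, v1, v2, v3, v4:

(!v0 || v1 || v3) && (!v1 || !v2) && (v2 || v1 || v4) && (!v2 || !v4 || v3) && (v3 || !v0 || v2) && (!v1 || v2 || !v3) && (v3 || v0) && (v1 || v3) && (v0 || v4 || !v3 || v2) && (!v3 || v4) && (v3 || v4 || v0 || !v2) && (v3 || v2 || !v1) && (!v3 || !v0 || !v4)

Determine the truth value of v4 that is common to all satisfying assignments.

True

Suppose v4 = false.
Unit clause (!v3) forces v3 = false.
Unit clause (v0) forces v0 = true.
Unit clause (v1) forces v1 = true.
Unit clause (!v2) forces v2 = false.
Now (v2) is unsatisfied and unit — conflict.
So every satisfying assignment has v4 = True.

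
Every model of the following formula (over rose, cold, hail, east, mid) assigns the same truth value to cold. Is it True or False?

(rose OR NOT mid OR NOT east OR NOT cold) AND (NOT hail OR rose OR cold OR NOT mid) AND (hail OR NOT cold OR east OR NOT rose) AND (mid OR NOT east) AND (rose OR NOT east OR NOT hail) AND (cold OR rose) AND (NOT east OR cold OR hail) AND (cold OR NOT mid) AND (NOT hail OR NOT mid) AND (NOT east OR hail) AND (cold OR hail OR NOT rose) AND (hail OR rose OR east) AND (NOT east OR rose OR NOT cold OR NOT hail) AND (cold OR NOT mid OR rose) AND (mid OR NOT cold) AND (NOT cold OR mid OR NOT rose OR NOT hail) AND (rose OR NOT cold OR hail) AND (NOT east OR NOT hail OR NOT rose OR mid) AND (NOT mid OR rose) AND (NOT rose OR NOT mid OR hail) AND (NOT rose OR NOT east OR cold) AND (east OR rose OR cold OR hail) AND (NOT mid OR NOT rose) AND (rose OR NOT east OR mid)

Suppose cold = true.
(mid) alone gives mid = true.
(NOT hail) alone gives hail = false.
(NOT east) alone gives east = false.
(NOT rose) alone gives rose = false.
That conflicts with the unit clause (rose).
So every satisfying assignment has cold = False.

False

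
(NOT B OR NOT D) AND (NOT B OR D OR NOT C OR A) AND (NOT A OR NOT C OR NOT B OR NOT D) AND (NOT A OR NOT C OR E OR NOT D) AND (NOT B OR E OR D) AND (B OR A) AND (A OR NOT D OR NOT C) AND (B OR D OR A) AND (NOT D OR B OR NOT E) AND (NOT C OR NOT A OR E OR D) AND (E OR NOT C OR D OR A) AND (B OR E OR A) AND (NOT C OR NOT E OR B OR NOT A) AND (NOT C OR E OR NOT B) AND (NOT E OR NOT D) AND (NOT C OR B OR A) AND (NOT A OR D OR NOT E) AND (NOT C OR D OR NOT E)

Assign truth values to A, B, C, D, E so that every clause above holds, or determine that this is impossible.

Suppose B = false.
From the singleton clause (A), A = true.
Suppose D = false.
From the singleton clause (NOT E), E = false.
From the singleton clause (NOT C), C = false.
All clauses are satisfied.

A: true, B: false, C: false, D: false, E: false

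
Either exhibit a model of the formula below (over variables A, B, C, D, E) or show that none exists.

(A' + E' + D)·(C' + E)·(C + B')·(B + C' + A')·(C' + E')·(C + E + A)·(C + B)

Branch on C: set C = 0.
(B') alone gives B = 0.
That conflicts with the unit clause (B).
That branch fails; take C = 1 instead.
(E) alone gives E = 1.
That conflicts with the unit clause (E').
Either choice for C ends in contradiction.

UNSATISFIABLE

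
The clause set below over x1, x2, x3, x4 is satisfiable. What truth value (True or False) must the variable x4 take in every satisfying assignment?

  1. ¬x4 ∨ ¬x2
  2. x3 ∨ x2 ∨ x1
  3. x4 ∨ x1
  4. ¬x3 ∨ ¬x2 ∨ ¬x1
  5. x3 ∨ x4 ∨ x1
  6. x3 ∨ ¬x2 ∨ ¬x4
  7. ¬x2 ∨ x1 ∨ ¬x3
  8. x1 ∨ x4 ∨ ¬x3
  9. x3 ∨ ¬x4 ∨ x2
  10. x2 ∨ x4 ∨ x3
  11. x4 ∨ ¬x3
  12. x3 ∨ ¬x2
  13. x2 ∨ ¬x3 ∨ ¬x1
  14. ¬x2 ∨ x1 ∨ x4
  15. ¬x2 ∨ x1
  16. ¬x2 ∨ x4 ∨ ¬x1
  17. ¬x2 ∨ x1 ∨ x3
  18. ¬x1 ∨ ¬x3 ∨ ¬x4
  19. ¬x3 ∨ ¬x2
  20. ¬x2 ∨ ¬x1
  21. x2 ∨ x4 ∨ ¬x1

True

Suppose x4 = False.
Unit clause (x1) forces x1 = True.
Unit clause (¬x3) forces x3 = False.
Unit clause (x2) forces x2 = True.
That conflicts with the unit clause (¬x2).
So every satisfying assignment has x4 = True.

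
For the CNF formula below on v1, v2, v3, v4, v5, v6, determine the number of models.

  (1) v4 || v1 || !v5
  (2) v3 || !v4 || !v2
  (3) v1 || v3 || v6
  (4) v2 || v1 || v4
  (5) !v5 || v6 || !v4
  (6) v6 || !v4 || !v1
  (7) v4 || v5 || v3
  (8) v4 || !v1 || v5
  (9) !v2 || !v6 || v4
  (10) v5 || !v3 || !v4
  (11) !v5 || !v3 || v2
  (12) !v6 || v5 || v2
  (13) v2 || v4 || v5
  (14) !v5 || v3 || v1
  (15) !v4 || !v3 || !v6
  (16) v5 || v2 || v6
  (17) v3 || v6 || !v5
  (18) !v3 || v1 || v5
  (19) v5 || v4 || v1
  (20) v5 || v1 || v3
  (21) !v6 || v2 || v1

3

There are 2^6 = 64 truth assignments over (v1, v2, v3, v4, v5, v6).
Split on v5. With v5 = true, the clauses containing v5 are satisfied and !v5 drops from the rest; 3 of the 2^5 = 32 assignments to the other variables satisfy what remains.
With v5 = false, by the same count on the reduced clause set, 0 assignments work.
Total: 3 + 0 = 3.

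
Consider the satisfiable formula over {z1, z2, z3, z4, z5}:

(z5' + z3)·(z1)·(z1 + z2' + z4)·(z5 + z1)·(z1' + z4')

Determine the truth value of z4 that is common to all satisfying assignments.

False

Suppose z4 = 1.
(z1) alone gives z1 = 1.
That conflicts with the unit clause (z1').
So every satisfying assignment has z4 = False.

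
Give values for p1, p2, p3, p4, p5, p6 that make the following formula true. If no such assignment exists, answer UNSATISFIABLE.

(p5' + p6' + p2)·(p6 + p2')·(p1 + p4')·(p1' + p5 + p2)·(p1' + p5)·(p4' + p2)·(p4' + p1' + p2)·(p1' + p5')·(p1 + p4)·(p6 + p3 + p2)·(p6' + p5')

UNSATISFIABLE

Try p6 = 1.
From the singleton clause (p5'), p5 = 0.
From the singleton clause (p1'), p1 = 0.
From the singleton clause (p4'), p4 = 0.
That conflicts with the unit clause (p4).
So p6 must be the other value — set p6 = 0.
From the singleton clause (p2'), p2 = 0.
From the singleton clause (p4'), p4 = 0.
From the singleton clause (p1), p1 = 1.
From the singleton clause (p5), p5 = 1.
That conflicts with the unit clause (p5').
Both values of p6 lead to a conflict.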